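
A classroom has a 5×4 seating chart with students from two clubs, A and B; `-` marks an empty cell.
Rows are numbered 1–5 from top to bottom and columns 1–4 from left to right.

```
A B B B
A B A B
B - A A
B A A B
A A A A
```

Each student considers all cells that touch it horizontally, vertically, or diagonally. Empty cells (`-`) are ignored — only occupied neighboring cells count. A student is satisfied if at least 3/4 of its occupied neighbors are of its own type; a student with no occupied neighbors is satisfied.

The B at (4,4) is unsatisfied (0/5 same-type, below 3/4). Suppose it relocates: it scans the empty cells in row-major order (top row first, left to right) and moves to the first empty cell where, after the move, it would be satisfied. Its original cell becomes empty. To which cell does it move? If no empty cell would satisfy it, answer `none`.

Vacating (4,4). Empty cells in order:
  (3,2): 3/8 same-type → still unsatisfied.

none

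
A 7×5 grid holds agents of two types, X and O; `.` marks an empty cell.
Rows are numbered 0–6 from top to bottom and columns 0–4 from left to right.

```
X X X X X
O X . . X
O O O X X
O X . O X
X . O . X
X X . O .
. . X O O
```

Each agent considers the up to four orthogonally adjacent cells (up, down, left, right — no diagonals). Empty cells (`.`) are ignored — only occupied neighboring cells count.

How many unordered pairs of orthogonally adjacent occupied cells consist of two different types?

10

Scan each occupied cell's neighbors to the right and below so each pair is counted once.
From row 0: 1 unlike of 7 pairs (running 1/7).
From row 1: 2 unlike of 4 pairs (running 3/11).
From row 2: 3 unlike of 8 pairs (running 6/19).
From row 3: 3 unlike of 4 pairs (running 9/23).
From row 4: 0 unlike of 1 pairs (running 9/24).
From row 5: 0 unlike of 2 pairs (running 9/26).
From row 6: 1 unlike of 2 pairs (running 10/28).
Total adjacent occupied pairs: 28; unlike-type pairs: 10.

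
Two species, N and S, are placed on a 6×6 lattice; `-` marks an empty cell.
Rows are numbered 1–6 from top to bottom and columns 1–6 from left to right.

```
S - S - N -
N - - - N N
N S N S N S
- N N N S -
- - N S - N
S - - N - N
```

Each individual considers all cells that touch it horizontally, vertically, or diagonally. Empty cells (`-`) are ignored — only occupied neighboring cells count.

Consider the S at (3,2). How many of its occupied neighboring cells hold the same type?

Occupied neighbors of (3,2): (2,1)=N, (3,1)=N, (3,3)=N, (4,2)=N, (4,3)=N.
Same type (S): 0 of 5.

0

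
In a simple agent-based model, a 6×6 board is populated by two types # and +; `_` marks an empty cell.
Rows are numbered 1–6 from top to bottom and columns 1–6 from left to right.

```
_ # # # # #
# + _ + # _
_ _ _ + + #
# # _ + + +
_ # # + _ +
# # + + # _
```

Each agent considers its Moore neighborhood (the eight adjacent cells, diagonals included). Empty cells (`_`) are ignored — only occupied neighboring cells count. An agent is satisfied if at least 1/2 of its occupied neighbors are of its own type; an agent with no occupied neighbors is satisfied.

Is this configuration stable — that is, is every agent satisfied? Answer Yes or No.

(1,2)# 2/3 ✓
(1,3)# 2/4 ✓
(1,4)# 3/4 ✓
(1,5)# 3/4 ✓
(1,6)# 2/2 ✓
(2,1)# 1/2 ✓
(2,2)+ 0/3 ✗
(2,4)+ 2/6 ✗
(2,5)# 4/7 ✓
(3,4)+ 4/5 ✓
(3,5)+ 5/7 ✓
(3,6)# 1/4 ✗
(4,1)# 2/2 ✓
(4,2)# 3/3 ✓
(4,4)+ 4/5 ✓
(4,5)+ 6/7 ✓
(4,6)+ 3/4 ✓
(5,2)# 5/6 ✓
(5,3)# 3/7 ✗
(5,4)+ 4/6 ✓
(5,6)+ 2/3 ✓
(6,1)# 2/2 ✓
(6,2)# 3/4 ✓
(6,3)+ 2/5 ✗
(6,4)+ 2/4 ✓
(6,5)# 0/3 ✗
For instance (2,2) has only 0/3 same-type neighbors, below 1/2.

No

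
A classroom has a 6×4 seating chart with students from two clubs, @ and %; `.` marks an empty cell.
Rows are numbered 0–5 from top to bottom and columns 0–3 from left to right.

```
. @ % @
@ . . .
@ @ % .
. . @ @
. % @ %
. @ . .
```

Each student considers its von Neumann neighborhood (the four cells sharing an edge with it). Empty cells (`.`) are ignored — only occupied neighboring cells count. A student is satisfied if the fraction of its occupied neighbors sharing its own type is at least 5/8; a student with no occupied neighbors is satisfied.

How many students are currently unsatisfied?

10

(0,1)@ 0/1 ✗
(0,2)% 0/2 ✗
(0,3)@ 0/1 ✗
(1,0)@ 1/1 ✓
(2,0)@ 2/2 ✓
(2,1)@ 1/2 ✗
(2,2)% 0/2 ✗
(3,2)@ 2/3 ✓
(3,3)@ 1/2 ✗
(4,1)% 0/2 ✗
(4,2)@ 1/3 ✗
(4,3)% 0/2 ✗
(5,1)@ 0/1 ✗
Unsatisfied: (0,1), (0,2), (0,3), (2,1), (2,2), (3,3), (4,1), (4,2), (4,3), (5,1) — 10 in total.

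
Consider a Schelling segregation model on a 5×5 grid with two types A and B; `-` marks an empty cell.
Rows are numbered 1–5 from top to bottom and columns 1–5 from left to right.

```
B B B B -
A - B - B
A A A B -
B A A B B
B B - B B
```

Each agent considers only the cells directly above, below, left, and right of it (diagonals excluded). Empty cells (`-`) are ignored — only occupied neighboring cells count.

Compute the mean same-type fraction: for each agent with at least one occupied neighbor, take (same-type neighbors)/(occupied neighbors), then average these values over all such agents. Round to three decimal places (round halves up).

0.732

(1,1)B 1/2
(1,2)B 2/2
(1,3)B 3/3
(1,4)B 1/1
(2,1)A 1/2
(2,3)B 1/2
(2,5)B — no occupied neighbors
(3,1)A 2/3
(3,2)A 3/3
(3,3)A 2/4
(3,4)B 1/2
(4,1)B 1/3
(4,2)A 2/4
(4,3)A 2/3
(4,4)B 3/4
(4,5)B 2/2
(5,1)B 2/2
(5,2)B 1/2
(5,4)B 2/2
(5,5)B 2/2
Sum over 19 agents: 1/2 + 2/2 + 3/3 + 1/1 + 1/2 + 1/2 + 2/3 + 3/3 + 2/4 + 1/2 + 1/3 + 2/4 + 2/3 + 3/4 + 2/2 + 2/2 + 1/2 + 2/2 + 2/2 = 167/12; mean = 167/12 ÷ 19 = 167/228 = 0.732456… → 0.732.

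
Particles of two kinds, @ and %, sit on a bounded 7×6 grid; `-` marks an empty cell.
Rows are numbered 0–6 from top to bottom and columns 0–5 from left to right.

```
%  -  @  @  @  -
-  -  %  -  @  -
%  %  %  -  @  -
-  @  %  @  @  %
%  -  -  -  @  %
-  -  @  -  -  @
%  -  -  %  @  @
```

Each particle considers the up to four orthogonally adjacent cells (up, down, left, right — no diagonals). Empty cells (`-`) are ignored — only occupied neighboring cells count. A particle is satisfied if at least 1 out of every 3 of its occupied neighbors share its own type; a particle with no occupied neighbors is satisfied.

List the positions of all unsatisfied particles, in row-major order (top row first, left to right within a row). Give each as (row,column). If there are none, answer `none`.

(3,1), (6,3)

Row 0: (0,0)% 0/0 satisfied · (0,2)@ 1/2 satisfied · (0,3)@ 2/2 satisfied · (0,4)@ 2/2 satisfied
Row 1: (1,2)% 1/2 satisfied · (1,4)@ 2/2 satisfied
Row 2: (2,0)% 1/1 satisfied · (2,1)% 2/3 satisfied · (2,2)% 3/3 satisfied · (2,4)@ 2/2 satisfied
Row 3: (3,1)@ 0/2 not · (3,2)% 1/3 satisfied · (3,3)@ 1/2 satisfied · (3,4)@ 3/4 satisfied · (3,5)% 1/2 satisfied
Row 4: (4,0)% 0/0 satisfied · (4,4)@ 1/2 satisfied · (4,5)% 1/3 satisfied
Row 5: (5,2)@ 0/0 satisfied · (5,5)@ 1/2 satisfied
Row 6: (6,0)% 0/0 satisfied · (6,3)% 0/1 not · (6,4)@ 1/2 satisfied · (6,5)@ 2/2 satisfied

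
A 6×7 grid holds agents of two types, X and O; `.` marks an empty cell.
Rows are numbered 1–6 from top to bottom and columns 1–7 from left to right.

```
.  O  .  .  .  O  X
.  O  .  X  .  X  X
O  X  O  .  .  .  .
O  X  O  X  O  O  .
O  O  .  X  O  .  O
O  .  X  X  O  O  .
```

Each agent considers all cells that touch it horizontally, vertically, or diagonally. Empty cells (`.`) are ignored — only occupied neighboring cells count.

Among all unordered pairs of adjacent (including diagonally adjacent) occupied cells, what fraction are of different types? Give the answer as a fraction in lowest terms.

26/53

Scan each occupied cell's neighbors to the right and below (and the two forward diagonals) so each pair is counted once.
Row 1: O(1,2)–O(2,2)= O(1,6)–X(1,7)≠ O(1,6)–X(2,6)≠ O(1,6)–X(2,7)≠ X(1,7)–X(2,7)= X(1,7)–X(2,6)=  → 3/6 unlike.
Row 2: O(2,2)–X(3,2)≠ O(2,2)–O(3,3)= O(2,2)–O(3,1)= X(2,4)–O(3,3)≠ X(2,6)–X(2,7)=  → 2/5 unlike.
Row 3: O(3,1)–X(3,2)≠ O(3,1)–O(4,1)= O(3,1)–X(4,2)≠ X(3,2)–O(3,3)≠ X(3,2)–X(4,2)= X(3,2)–O(4,3)≠ X(3,2)–O(4,1)≠ O(3,3)–O(4,3)= O(3,3)–X(4,4)≠ O(3,3)–X(4,2)≠  → 7/10 unlike.
Row 4: O(4,1)–X(4,2)≠ O(4,1)–O(5,1)= O(4,1)–O(5,2)= X(4,2)–O(4,3)≠ X(4,2)–O(5,2)≠ X(4,2)–O(5,1)≠ O(4,3)–X(4,4)≠ O(4,3)–X(5,4)≠ O(4,3)–O(5,2)= X(4,4)–O(4,5)≠ X(4,4)–X(5,4)= X(4,4)–O(5,5)≠ O(4,5)–O(4,6)= O(4,5)–O(5,5)= O(4,5)–X(5,4)≠ O(4,6)–O(5,7)= O(4,6)–O(5,5)=  → 9/17 unlike.
Row 5: O(5,1)–O(5,2)= O(5,1)–O(6,1)= O(5,2)–X(6,3)≠ O(5,2)–O(6,1)= X(5,4)–O(5,5)≠ X(5,4)–X(6,4)= X(5,4)–O(6,5)≠ X(5,4)–X(6,3)= O(5,5)–O(6,5)= O(5,5)–O(6,6)= O(5,5)–X(6,4)≠ O(5,7)–O(6,6)=  → 4/12 unlike.
Row 6: X(6,3)–X(6,4)= X(6,4)–O(6,5)≠ O(6,5)–O(6,6)=  → 1/3 unlike.
Total adjacent occupied pairs: 53; unlike-type pairs: 26.
26/53 is already in lowest terms.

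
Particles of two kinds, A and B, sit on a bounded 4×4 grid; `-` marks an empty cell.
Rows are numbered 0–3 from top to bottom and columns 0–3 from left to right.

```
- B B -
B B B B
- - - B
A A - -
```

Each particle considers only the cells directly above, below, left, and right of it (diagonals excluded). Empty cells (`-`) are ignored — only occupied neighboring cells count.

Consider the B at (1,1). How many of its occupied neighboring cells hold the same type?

Occupied neighbors of (1,1): (0,1)=B, (1,0)=B, (1,2)=B.
Same type (B): 3 of 3.

3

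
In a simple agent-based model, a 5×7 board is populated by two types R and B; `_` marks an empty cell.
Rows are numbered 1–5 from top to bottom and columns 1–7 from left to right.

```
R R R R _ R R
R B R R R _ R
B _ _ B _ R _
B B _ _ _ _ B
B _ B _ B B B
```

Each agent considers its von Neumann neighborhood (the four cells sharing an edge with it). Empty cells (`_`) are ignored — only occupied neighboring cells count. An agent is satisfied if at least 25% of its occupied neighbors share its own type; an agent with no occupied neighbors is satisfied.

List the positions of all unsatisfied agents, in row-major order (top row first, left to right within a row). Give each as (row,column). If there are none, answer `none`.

(2,2), (3,4)

(1,1)R 2/2 ✓
(1,2)R 2/3 ✓
(1,3)R 3/3 ✓
(1,4)R 2/2 ✓
(1,6)R 1/1 ✓
(1,7)R 2/2 ✓
(2,1)R 1/3 ✓
(2,2)B 0/3 ✗
(2,3)R 2/3 ✓
(2,4)R 3/4 ✓
(2,5)R 1/1 ✓
(2,7)R 1/1 ✓
(3,1)B 1/2 ✓
(3,4)B 0/1 ✗
(3,6)R 0/0 ✓
(4,1)B 3/3 ✓
(4,2)B 1/1 ✓
(4,7)B 1/1 ✓
(5,1)B 1/1 ✓
(5,3)B 0/0 ✓
(5,5)B 1/1 ✓
(5,6)B 2/2 ✓
(5,7)B 2/2 ✓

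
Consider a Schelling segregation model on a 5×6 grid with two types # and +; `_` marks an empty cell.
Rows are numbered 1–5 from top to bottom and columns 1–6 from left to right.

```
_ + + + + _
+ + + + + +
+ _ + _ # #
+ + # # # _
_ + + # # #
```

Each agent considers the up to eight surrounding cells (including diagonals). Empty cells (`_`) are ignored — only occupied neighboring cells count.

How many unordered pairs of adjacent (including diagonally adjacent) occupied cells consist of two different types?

12

Scan each occupied cell's neighbors to the right and below (and the two forward diagonals) so each pair is counted once.
Row 1: +(1,2)–+(1,3)= +(1,2)–+(2,2)= +(1,2)–+(2,3)= +(1,2)–+(2,1)= +(1,3)–+(1,4)= +(1,3)–+(2,3)= +(1,3)–+(2,4)= +(1,3)–+(2,2)= +(1,4)–+(1,5)= +(1,4)–+(2,4)= +(1,4)–+(2,5)= +(1,4)–+(2,3)= +(1,5)–+(2,5)= +(1,5)–+(2,6)= +(1,5)–+(2,4)=  → 0/15 unlike.
Row 2: +(2,1)–+(2,2)= +(2,1)–+(3,1)= +(2,2)–+(2,3)= +(2,2)–+(3,3)= +(2,2)–+(3,1)= +(2,3)–+(2,4)= +(2,3)–+(3,3)= +(2,4)–+(2,5)= +(2,4)–#(3,5)≠ +(2,4)–+(3,3)= +(2,5)–+(2,6)= +(2,5)–#(3,5)≠ +(2,5)–#(3,6)≠ +(2,6)–#(3,6)≠ +(2,6)–#(3,5)≠  → 5/15 unlike.
Row 3: +(3,1)–+(4,1)= +(3,1)–+(4,2)= +(3,3)–#(4,3)≠ +(3,3)–#(4,4)≠ +(3,3)–+(4,2)= #(3,5)–#(3,6)= #(3,5)–#(4,5)= #(3,5)–#(4,4)= #(3,6)–#(4,5)=  → 2/9 unlike.
Row 4: +(4,1)–+(4,2)= +(4,1)–+(5,2)= +(4,2)–#(4,3)≠ +(4,2)–+(5,2)= +(4,2)–+(5,3)= #(4,3)–#(4,4)= #(4,3)–+(5,3)≠ #(4,3)–#(5,4)= #(4,3)–+(5,2)≠ #(4,4)–#(4,5)= #(4,4)–#(5,4)= #(4,4)–#(5,5)= #(4,4)–+(5,3)≠ #(4,5)–#(5,5)= #(4,5)–#(5,6)= #(4,5)–#(5,4)=  → 4/16 unlike.
Row 5: +(5,2)–+(5,3)= +(5,3)–#(5,4)≠ #(5,4)–#(5,5)= #(5,5)–#(5,6)=  → 1/4 unlike.
Total adjacent occupied pairs: 59; unlike-type pairs: 12.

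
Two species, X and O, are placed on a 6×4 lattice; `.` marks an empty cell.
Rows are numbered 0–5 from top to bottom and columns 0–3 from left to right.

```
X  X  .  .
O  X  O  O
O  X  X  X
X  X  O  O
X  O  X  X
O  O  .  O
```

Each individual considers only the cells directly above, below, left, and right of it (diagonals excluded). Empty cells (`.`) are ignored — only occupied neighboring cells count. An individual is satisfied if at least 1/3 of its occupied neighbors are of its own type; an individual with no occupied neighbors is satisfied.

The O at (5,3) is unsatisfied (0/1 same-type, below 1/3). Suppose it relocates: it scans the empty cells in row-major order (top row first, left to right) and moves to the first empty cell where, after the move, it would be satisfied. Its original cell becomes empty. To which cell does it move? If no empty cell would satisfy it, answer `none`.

Vacating (5,3). Empty cells in order:
  (0,2): 1/2 same-type → satisfied — stop here.

(0,2)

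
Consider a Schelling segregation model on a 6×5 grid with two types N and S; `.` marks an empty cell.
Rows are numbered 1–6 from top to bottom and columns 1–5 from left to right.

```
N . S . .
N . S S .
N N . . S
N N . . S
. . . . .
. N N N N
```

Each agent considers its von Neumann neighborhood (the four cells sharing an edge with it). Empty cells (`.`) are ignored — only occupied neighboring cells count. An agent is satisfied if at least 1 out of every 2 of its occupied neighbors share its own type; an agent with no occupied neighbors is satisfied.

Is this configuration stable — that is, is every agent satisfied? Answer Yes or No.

Yes

Row 1: (1,1)N 1/1 ✓ · (1,3)S 1/1 ✓
Row 2: (2,1)N 2/2 ✓ · (2,3)S 2/2 ✓ · (2,4)S 1/1 ✓
Row 3: (3,1)N 3/3 ✓ · (3,2)N 2/2 ✓ · (3,5)S 1/1 ✓
Row 4: (4,1)N 2/2 ✓ · (4,2)N 2/2 ✓ · (4,5)S 1/1 ✓
Row 6: (6,2)N 1/1 ✓ · (6,3)N 2/2 ✓ · (6,4)N 2/2 ✓ · (6,5)N 1/1 ✓
All meet the threshold, so the configuration is stable.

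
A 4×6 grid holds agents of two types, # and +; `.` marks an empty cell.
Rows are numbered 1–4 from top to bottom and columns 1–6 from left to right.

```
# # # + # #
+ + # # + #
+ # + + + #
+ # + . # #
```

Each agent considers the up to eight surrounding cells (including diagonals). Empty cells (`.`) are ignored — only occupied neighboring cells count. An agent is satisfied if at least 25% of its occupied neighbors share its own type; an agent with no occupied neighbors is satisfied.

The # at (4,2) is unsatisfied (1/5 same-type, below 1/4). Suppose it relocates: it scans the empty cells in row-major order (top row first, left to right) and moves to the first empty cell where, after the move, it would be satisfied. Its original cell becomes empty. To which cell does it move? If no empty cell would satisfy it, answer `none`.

none

Vacating (4,2). Empty cells in order:
  (4,4): 1/5 same-type → still unsatisfied.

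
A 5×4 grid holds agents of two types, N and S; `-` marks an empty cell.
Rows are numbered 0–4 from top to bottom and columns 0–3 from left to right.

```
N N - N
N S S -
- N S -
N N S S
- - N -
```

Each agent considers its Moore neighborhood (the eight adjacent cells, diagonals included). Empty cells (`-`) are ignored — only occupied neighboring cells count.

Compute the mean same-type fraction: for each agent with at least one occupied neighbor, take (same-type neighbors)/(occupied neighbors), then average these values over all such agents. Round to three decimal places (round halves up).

(0,0)N 2/3
(0,1)N 2/4
(0,3)N 0/1
(1,0)N 3/4
(1,1)S 2/6
(1,2)S 2/5
(2,1)N 3/7
(2,2)S 4/6
(3,0)N 2/2
(3,1)N 3/5
(3,2)S 2/5
(3,3)S 2/3
(4,2)N 1/3
Sum over 13 agents: 2/3 + 2/4 + 0/1 + 3/4 + 2/6 + 2/5 + 3/7 + 4/6 + 2/2 + 3/5 + 2/5 + 2/3 + 1/3 = 2833/420; mean = 2833/420 ÷ 13 = 2833/5460 = 0.518864… → 0.519.

0.519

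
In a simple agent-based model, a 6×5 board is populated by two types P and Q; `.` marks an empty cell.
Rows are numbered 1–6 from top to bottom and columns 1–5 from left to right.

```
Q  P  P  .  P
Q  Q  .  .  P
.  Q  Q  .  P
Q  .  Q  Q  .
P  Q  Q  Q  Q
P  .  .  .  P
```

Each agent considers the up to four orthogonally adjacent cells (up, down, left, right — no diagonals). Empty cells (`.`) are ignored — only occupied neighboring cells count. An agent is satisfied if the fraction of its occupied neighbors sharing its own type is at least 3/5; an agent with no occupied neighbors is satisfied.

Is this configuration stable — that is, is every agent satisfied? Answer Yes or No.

Row 1: (1,1)Q 1/2 ✗ · (1,2)P 1/3 ✗ · (1,3)P 1/1 ✓ · (1,5)P 1/1 ✓
Row 2: (2,1)Q 2/2 ✓ · (2,2)Q 2/3 ✓ · (2,5)P 2/2 ✓
Row 3: (3,2)Q 2/2 ✓ · (3,3)Q 2/2 ✓ · (3,5)P 1/1 ✓
Row 4: (4,1)Q 0/1 ✗ · (4,3)Q 3/3 ✓ · (4,4)Q 2/2 ✓
Row 5: (5,1)P 1/3 ✗ · (5,2)Q 1/2 ✗ · (5,3)Q 3/3 ✓ · (5,4)Q 3/3 ✓ · (5,5)Q 1/2 ✗
Row 6: (6,1)P 1/1 ✓ · (6,5)P 0/1 ✗
For instance (1,1) has only 1/2 same-type neighbors, below 3/5.

No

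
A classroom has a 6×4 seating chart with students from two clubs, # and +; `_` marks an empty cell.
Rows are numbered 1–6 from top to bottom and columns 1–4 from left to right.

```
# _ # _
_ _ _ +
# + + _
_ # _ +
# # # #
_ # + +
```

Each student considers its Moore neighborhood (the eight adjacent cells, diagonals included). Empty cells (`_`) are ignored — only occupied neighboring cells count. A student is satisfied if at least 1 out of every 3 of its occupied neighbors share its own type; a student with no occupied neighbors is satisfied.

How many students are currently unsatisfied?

3

(1,1)# 0/0 ok
(1,3)# 0/1 unhappy
(2,4)+ 1/2 ok
(3,1)# 1/2 ok
(3,2)+ 1/3 ok
(3,3)+ 3/4 ok
(4,2)# 4/6 ok
(4,4)+ 1/3 ok
(5,1)# 3/3 ok
(5,2)# 4/5 ok
(5,3)# 4/7 ok
(5,4)# 1/4 unhappy
(6,2)# 3/4 ok
(6,3)+ 1/5 unhappy
(6,4)+ 1/3 ok
Unsatisfied: (1,3), (5,4), (6,3) — 3 in total.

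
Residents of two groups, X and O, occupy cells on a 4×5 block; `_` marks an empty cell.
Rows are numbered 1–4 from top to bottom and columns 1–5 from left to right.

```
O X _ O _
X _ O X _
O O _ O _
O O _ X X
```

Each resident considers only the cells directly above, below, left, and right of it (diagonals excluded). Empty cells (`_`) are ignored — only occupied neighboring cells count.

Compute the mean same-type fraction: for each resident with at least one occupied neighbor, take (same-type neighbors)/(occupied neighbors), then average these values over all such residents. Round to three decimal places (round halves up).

(1,1)O 0/2
(1,2)X 0/1
(1,4)O 0/1
(2,1)X 0/2
(2,3)O 0/1
(2,4)X 0/3
(3,1)O 2/3
(3,2)O 2/2
(3,4)O 0/2
(4,1)O 2/2
(4,2)O 2/2
(4,4)X 1/2
(4,5)X 1/1
Sum over 13 residents: 0/2 + 0/1 + 0/1 + 0/2 + 0/1 + 0/3 + 2/3 + 2/2 + 0/2 + 2/2 + 2/2 + 1/2 + 1/1 = 31/6; mean = 31/6 ÷ 13 = 31/78 = 0.397435… → 0.397.

0.397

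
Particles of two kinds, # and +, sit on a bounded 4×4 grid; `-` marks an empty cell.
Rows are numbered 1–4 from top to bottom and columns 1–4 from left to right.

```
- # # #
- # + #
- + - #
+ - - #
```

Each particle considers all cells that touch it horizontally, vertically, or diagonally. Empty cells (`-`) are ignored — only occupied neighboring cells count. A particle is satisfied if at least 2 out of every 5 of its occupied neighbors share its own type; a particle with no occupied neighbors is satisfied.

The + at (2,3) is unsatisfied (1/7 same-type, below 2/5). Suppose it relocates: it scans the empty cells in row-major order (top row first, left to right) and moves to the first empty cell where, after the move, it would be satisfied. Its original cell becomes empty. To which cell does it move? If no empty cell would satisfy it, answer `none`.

Vacating (2,3). Empty cells in order:
  (1,1): 0/2 same-type → still unsatisfied.
  (2,1): 1/3 same-type → still unsatisfied.
  (3,1): 2/3 same-type → satisfied — stop here.

(3,1)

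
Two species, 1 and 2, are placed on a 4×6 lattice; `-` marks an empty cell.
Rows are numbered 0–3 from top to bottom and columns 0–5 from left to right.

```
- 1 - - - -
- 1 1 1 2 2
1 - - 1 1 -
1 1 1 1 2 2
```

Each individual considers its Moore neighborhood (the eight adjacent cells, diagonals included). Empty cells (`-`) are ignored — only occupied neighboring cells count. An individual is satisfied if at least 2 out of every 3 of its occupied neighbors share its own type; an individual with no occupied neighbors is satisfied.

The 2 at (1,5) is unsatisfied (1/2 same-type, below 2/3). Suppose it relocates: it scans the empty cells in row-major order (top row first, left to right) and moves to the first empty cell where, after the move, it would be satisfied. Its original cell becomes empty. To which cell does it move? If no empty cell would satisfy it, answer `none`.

(0,5)

Vacating (1,5). Empty cells in order:
  (0,0): 0/2 same-type → still unsatisfied.
  (0,2): 0/4 same-type → still unsatisfied.
  (0,3): 1/3 same-type → still unsatisfied.
  (0,4): 1/2 same-type → still unsatisfied.
  (0,5): 1/1 same-type → satisfied — stop here.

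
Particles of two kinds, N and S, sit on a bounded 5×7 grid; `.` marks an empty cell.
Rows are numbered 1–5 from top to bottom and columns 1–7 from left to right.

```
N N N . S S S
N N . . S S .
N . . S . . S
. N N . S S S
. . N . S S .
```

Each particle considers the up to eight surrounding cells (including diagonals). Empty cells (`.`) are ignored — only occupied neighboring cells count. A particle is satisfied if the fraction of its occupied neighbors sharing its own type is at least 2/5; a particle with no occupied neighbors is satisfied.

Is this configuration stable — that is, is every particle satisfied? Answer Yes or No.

Yes

(1,1)N 3/3 ✓
(1,2)N 4/4 ✓
(1,3)N 2/2 ✓
(1,5)S 3/3 ✓
(1,6)S 4/4 ✓
(1,7)S 2/2 ✓
(2,1)N 4/4 ✓
(2,2)N 5/5 ✓
(2,5)S 4/4 ✓
(2,6)S 5/5 ✓
(3,1)N 3/3 ✓
(3,4)S 2/3 ✓
(3,7)S 3/3 ✓
(4,2)N 3/3 ✓
(4,3)N 2/3 ✓
(4,5)S 4/4 ✓
(4,6)S 5/5 ✓
(4,7)S 3/3 ✓
(5,3)N 2/2 ✓
(5,5)S 3/3 ✓
(5,6)S 4/4 ✓
All meet the threshold, so the configuration is stable.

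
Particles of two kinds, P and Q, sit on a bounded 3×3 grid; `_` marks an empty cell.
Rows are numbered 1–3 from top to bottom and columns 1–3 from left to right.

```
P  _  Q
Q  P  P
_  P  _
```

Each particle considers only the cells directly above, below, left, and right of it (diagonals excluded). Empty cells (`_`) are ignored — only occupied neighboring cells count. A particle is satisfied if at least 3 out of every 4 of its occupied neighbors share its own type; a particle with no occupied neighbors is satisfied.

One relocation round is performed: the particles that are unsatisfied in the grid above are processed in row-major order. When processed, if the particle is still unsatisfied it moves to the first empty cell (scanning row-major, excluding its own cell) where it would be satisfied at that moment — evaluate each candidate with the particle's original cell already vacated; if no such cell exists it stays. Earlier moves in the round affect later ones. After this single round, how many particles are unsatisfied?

0

Initially unsatisfied (in order): (1,1), (1,3), (2,1), (2,2), (2,3).
  (1,1) → (3,3).
  (1,3) → (1,1).
  (2,1): no empty cell satisfies it; stays.
  (2,2) → (1,3).
  (2,3): now satisfied by earlier moves; stays.
Resulting grid:
Q _ P
Q _ P
_ P P
All satisfied now.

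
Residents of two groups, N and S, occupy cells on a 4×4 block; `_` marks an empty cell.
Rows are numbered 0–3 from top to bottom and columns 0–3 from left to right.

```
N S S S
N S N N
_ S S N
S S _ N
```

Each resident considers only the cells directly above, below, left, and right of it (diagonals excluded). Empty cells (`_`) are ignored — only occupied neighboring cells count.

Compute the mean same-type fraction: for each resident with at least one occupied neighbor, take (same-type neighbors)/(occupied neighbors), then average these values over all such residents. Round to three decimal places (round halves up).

0.661

Row 0: (0,0)N 1/2 · (0,1)S 2/3 · (0,2)S 2/3 · (0,3)S 1/2
Row 1: (1,0)N 1/2 · (1,1)S 2/4 · (1,2)N 1/4 · (1,3)N 2/3
Row 2: (2,1)S 3/3 · (2,2)S 1/3 · (2,3)N 2/3
Row 3: (3,0)S 1/1 · (3,1)S 2/2 · (3,3)N 1/1
Sum over 14 residents: 1/2 + 2/3 + 2/3 + 1/2 + 1/2 + 2/4 + 1/4 + 2/3 + 3/3 + 1/3 + 2/3 + 1/1 + 2/2 + 1/1 = 37/4; mean = 37/4 ÷ 14 = 37/56 = 0.660714… → 0.661.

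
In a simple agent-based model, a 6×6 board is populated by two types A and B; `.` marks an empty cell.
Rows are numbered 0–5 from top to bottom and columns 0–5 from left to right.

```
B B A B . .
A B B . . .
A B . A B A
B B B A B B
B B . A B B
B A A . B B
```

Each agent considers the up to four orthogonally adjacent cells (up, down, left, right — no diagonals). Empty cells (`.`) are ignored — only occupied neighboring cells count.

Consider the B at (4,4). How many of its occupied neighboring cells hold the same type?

Occupied neighbors of (4,4): (3,4)=B, (5,4)=B, (4,3)=A, (4,5)=B.
Same type (B): 3 of 4.

3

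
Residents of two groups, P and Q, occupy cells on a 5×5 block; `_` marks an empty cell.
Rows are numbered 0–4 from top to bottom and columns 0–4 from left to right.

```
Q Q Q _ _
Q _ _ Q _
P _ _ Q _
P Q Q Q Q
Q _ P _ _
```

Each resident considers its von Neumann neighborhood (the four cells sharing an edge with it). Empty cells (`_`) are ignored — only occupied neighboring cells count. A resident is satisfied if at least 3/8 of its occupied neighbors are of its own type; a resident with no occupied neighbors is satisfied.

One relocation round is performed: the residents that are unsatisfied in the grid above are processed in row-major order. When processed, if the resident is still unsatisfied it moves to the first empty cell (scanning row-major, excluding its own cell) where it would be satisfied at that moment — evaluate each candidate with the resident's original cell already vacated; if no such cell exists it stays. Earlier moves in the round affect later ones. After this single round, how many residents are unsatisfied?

Initially unsatisfied (in order): (3,0), (4,0), (4,2).
  (3,0) → (0,4).
  (4,0): now satisfied by earlier moves; stays.
  (4,2) → (1,4).
Resulting grid:
Q Q Q _ P
Q _ _ Q P
P _ _ Q _
_ Q Q Q Q
Q _ _ _ _
Unsatisfied now: (2,0).

1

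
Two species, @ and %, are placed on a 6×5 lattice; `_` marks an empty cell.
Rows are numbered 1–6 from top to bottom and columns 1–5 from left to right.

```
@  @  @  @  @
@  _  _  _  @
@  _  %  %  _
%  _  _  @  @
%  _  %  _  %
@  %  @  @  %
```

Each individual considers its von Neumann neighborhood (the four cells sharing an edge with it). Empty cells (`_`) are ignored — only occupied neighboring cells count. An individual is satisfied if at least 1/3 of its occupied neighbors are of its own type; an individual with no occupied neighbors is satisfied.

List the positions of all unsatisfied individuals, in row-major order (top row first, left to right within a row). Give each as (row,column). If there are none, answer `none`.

Row 1: (1,1)@ 2/2 ✓ · (1,2)@ 2/2 ✓ · (1,3)@ 2/2 ✓ · (1,4)@ 2/2 ✓ · (1,5)@ 2/2 ✓
Row 2: (2,1)@ 2/2 ✓ · (2,5)@ 1/1 ✓
Row 3: (3,1)@ 1/2 ✓ · (3,3)% 1/1 ✓ · (3,4)% 1/2 ✓
Row 4: (4,1)% 1/2 ✓ · (4,4)@ 1/2 ✓ · (4,5)@ 1/2 ✓
Row 5: (5,1)% 1/2 ✓ · (5,3)% 0/1 ✗ · (5,5)% 1/2 ✓
Row 6: (6,1)@ 0/2 ✗ · (6,2)% 0/2 ✗ · (6,3)@ 1/3 ✓ · (6,4)@ 1/2 ✓ · (6,5)% 1/2 ✓

(5,3), (6,1), (6,2)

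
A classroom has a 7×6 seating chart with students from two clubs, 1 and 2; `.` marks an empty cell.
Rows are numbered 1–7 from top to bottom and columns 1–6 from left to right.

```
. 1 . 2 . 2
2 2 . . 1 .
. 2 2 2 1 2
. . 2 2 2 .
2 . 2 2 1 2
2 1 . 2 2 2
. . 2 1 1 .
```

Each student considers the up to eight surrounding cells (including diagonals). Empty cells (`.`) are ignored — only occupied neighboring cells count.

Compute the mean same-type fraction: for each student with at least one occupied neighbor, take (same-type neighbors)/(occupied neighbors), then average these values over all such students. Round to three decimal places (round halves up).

Row 1: (1,2)1 0/2 · (1,4)2 0/1 · (1,6)2 0/1
Row 2: (2,1)2 2/3 · (2,2)2 3/4 · (2,5)1 1/5
Row 3: (3,2)2 4/4 · (3,3)2 5/5 · (3,4)2 4/6 · (3,5)1 1/5 · (3,6)2 1/3
Row 4: (4,3)2 6/6 · (4,4)2 6/8 · (4,5)2 5/7
Row 5: (5,1)2 1/2 · (5,3)2 4/5 · (5,4)2 6/7 · (5,5)1 0/7 · (5,6)2 3/4
Row 6: (6,1)2 1/2 · (6,2)1 0/4 · (6,4)2 4/7 · (6,5)2 4/7 · (6,6)2 2/4
Row 7: (7,3)2 1/3 · (7,4)1 1/4 · (7,5)1 1/4
Sum over 27 students: 0/2 + 0/1 + 0/1 + 2/3 + 3/4 + 1/5 + 4/4 + 5/5 + 4/6 + 1/5 + 1/3 + 6/6 + 6/8 + 5/7 + 1/2 + 4/5 + 6/7 + 0/7 + 3/4 + 1/2 + 0/4 + 4/7 + 4/7 + 2/4 + 1/3 + 1/4 + 1/4 = 1843/140; mean = 1843/140 ÷ 27 = 1843/3780 = 0.487566… → 0.488.

0.488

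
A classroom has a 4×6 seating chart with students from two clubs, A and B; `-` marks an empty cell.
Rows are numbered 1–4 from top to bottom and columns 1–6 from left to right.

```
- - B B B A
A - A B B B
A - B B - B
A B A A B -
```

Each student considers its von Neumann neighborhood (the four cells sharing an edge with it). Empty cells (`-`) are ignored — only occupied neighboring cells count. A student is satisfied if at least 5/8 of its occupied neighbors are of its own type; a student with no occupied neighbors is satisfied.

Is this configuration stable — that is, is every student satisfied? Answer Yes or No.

Row 1: (1,3)B 1/2 ✗ · (1,4)B 3/3 ✓ · (1,5)B 2/3 ✓ · (1,6)A 0/2 ✗
Row 2: (2,1)A 1/1 ✓ · (2,3)A 0/3 ✗ · (2,4)B 3/4 ✓ · (2,5)B 3/3 ✓ · (2,6)B 2/3 ✓
Row 3: (3,1)A 2/2 ✓ · (3,3)B 1/3 ✗ · (3,4)B 2/3 ✓ · (3,6)B 1/1 ✓
Row 4: (4,1)A 1/2 ✗ · (4,2)B 0/2 ✗ · (4,3)A 1/3 ✗ · (4,4)A 1/3 ✗ · (4,5)B 0/1 ✗
For instance (1,3) has only 1/2 same-type neighbors, below 5/8.

No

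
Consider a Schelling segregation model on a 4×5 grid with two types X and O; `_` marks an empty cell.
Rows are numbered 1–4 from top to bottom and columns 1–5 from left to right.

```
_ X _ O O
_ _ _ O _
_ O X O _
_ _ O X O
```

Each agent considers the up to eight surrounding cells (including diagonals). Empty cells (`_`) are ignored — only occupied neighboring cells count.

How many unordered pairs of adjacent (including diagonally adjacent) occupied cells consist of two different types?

Scan each occupied cell's neighbors to the right and below (and the two forward diagonals) so each pair is counted once.
From row 1: 0 unlike of 3 pairs (running 0/3).
From row 2: 1 unlike of 2 pairs (running 1/5).
From row 3: 4 unlike of 8 pairs (running 5/13).
From row 4: 2 unlike of 2 pairs (running 7/15).
Total adjacent occupied pairs: 15; unlike-type pairs: 7.

7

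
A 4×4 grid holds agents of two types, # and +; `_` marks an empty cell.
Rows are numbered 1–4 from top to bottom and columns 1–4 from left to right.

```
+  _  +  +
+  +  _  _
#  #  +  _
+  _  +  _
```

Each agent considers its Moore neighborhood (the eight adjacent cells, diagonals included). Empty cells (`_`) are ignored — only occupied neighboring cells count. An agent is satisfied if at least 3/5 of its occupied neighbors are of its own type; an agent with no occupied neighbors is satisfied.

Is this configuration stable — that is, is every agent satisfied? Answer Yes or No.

(1,1)+ 2/2 satisfied
(1,3)+ 2/2 satisfied
(1,4)+ 1/1 satisfied
(2,1)+ 2/4 not
(2,2)+ 4/6 satisfied
(3,1)# 1/4 not
(3,2)# 1/6 not
(3,3)+ 2/3 satisfied
(4,1)+ 0/2 not
(4,3)+ 1/2 not
For instance (2,1) has only 2/4 same-type neighbors, below 3/5.

No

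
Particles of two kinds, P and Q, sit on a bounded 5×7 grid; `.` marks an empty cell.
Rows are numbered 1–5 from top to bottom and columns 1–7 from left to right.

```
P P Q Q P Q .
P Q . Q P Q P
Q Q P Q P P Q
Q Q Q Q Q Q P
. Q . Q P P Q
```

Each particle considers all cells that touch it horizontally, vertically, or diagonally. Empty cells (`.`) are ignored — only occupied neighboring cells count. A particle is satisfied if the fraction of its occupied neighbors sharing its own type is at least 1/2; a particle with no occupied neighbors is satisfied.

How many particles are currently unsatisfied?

Row 1: (1,1)P 2/3 ✓ · (1,2)P 2/4 ✓ · (1,3)Q 3/4 ✓ · (1,4)Q 2/4 ✓ · (1,5)P 1/5 ✗ · (1,6)Q 1/4 ✗
Row 2: (2,1)P 2/5 ✗ · (2,2)Q 3/7 ✗ · (2,4)Q 3/7 ✗ · (2,5)P 3/8 ✗ · (2,6)Q 2/7 ✗ · (2,7)P 1/4 ✗
Row 3: (3,1)Q 4/5 ✓ · (3,2)Q 5/7 ✓ · (3,3)P 0/7 ✗ · (3,4)Q 4/7 ✓ · (3,5)P 2/8 ✗ · (3,6)P 4/8 ✓ · (3,7)Q 2/5 ✗
Row 4: (4,1)Q 4/4 ✓ · (4,2)Q 5/6 ✓ · (4,3)Q 6/7 ✓ · (4,4)Q 4/7 ✓ · (4,5)Q 4/8 ✓ · (4,6)Q 3/8 ✗ · (4,7)P 2/5 ✗
Row 5: (5,2)Q 3/3 ✓ · (5,4)Q 3/4 ✓ · (5,5)P 1/5 ✗ · (5,6)P 2/5 ✗ · (5,7)Q 1/3 ✗
Unsatisfied: (1,5), (1,6), (2,1), (2,2), (2,4), (2,5), (2,6), (2,7), (3,3), (3,5), (3,7), (4,6), (4,7), (5,5), (5,6), (5,7) — 16 in total.

16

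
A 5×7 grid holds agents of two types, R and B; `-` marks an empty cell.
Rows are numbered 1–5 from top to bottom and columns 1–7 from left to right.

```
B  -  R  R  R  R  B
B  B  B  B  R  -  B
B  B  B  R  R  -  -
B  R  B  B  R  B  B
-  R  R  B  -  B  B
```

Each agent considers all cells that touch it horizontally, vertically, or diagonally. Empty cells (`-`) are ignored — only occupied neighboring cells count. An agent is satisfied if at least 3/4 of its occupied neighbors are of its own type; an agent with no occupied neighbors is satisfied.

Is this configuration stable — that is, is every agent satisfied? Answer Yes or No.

No

(1,1)B 2/2 ok
(1,3)R 1/4 unhappy
(1,4)R 3/5 unhappy
(1,5)R 3/4 ok
(1,6)R 2/4 unhappy
(1,7)B 1/2 unhappy
(2,1)B 4/4 ok
(2,2)B 6/7 ok
(2,3)B 4/7 unhappy
(2,4)B 2/8 unhappy
(2,5)R 5/6 ok
(2,7)B 1/2 unhappy
(3,1)B 4/5 ok
(3,2)B 7/8 ok
(3,3)B 6/8 ok
(3,4)R 3/8 unhappy
(3,5)R 3/6 unhappy
(4,1)B 2/4 unhappy
(4,2)R 2/7 unhappy
(4,3)B 4/8 unhappy
(4,4)B 3/7 unhappy
(4,5)R 2/6 unhappy
(4,6)B 3/5 unhappy
(4,7)B 3/3 ok
(5,2)R 2/4 unhappy
(5,3)R 2/5 unhappy
(5,4)B 2/4 unhappy
(5,6)B 3/4 ok
(5,7)B 3/3 ok
For instance (1,3) has only 1/4 same-type neighbors, below 3/4.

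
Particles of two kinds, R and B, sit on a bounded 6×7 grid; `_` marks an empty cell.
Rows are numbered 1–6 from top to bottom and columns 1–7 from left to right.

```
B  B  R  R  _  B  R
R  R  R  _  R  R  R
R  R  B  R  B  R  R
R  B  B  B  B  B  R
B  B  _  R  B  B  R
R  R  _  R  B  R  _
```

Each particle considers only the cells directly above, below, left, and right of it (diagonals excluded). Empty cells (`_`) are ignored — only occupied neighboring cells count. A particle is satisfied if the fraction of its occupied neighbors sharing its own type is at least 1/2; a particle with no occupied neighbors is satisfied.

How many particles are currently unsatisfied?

Row 1: (1,1)B 1/2 satisfied · (1,2)B 1/3 not · (1,3)R 2/3 satisfied · (1,4)R 1/1 satisfied · (1,6)B 0/2 not · (1,7)R 1/2 satisfied
Row 2: (2,1)R 2/3 satisfied · (2,2)R 3/4 satisfied · (2,3)R 2/3 satisfied · (2,5)R 1/2 satisfied · (2,6)R 3/4 satisfied · (2,7)R 3/3 satisfied
Row 3: (3,1)R 3/3 satisfied · (3,2)R 2/4 satisfied · (3,3)B 1/4 not · (3,4)R 0/3 not · (3,5)B 1/4 not · (3,6)R 2/4 satisfied · (3,7)R 3/3 satisfied
Row 4: (4,1)R 1/3 not · (4,2)B 2/4 satisfied · (4,3)B 3/3 satisfied · (4,4)B 2/4 satisfied · (4,5)B 4/4 satisfied · (4,6)B 2/4 satisfied · (4,7)R 2/3 satisfied
Row 5: (5,1)B 1/3 not · (5,2)B 2/3 satisfied · (5,4)R 1/3 not · (5,5)B 3/4 satisfied · (5,6)B 2/4 satisfied · (5,7)R 1/2 satisfied
Row 6: (6,1)R 1/2 satisfied · (6,2)R 1/2 satisfied · (6,4)R 1/2 satisfied · (6,5)B 1/3 not · (6,6)R 0/2 not
Unsatisfied: (1,2), (1,6), (3,3), (3,4), (3,5), (4,1), (5,1), (5,4), (6,5), (6,6) — 10 in total.

10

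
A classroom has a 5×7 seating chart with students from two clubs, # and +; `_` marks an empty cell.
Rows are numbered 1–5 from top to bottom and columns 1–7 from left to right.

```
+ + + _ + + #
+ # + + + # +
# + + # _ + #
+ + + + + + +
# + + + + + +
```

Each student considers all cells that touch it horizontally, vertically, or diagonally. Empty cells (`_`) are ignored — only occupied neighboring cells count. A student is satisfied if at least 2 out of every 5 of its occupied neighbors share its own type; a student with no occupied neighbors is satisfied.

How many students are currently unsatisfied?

7

Row 1: (1,1)+ 2/3 satisfied · (1,2)+ 4/5 satisfied · (1,3)+ 3/4 satisfied · (1,5)+ 3/4 satisfied · (1,6)+ 3/5 satisfied · (1,7)# 1/3 not
Row 2: (2,1)+ 3/5 satisfied · (2,2)# 1/8 not · (2,3)+ 5/7 satisfied · (2,4)+ 5/6 satisfied · (2,5)+ 4/6 satisfied · (2,6)# 2/7 not · (2,7)+ 2/5 satisfied
Row 3: (3,1)# 1/5 not · (3,2)+ 6/8 satisfied · (3,3)+ 6/8 satisfied · (3,4)# 0/7 not · (3,6)+ 5/7 satisfied · (3,7)# 1/5 not
Row 4: (4,1)+ 3/5 satisfied · (4,2)+ 6/8 satisfied · (4,3)+ 7/8 satisfied · (4,4)+ 6/7 satisfied · (4,5)+ 6/7 satisfied · (4,6)+ 6/7 satisfied · (4,7)+ 4/5 satisfied
Row 5: (5,1)# 0/3 not · (5,2)+ 4/5 satisfied · (5,3)+ 5/5 satisfied · (5,4)+ 5/5 satisfied · (5,5)+ 5/5 satisfied · (5,6)+ 5/5 satisfied · (5,7)+ 3/3 satisfied
Unsatisfied: (1,7), (2,2), (2,6), (3,1), (3,4), (3,7), (5,1) — 7 in total.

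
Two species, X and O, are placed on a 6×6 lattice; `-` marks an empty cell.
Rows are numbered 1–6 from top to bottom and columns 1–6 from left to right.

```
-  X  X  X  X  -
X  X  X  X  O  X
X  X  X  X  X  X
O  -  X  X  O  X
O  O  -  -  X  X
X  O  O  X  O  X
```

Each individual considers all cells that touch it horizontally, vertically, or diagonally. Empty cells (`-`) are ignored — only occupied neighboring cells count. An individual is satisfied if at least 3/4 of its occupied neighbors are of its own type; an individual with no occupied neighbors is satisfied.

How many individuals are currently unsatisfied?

Row 1: (1,2)X 4/4 ✓ · (1,3)X 5/5 ✓ · (1,4)X 4/5 ✓ · (1,5)X 3/4 ✓
Row 2: (2,1)X 4/4 ✓ · (2,2)X 7/7 ✓ · (2,3)X 8/8 ✓ · (2,4)X 7/8 ✓ · (2,5)O 0/7 ✗ · (2,6)X 3/4 ✓
Row 3: (3,1)X 3/4 ✓ · (3,2)X 6/7 ✓ · (3,3)X 7/7 ✓ · (3,4)X 6/8 ✓ · (3,5)X 6/8 ✓ · (3,6)X 3/5 ✗
Row 4: (4,1)O 2/4 ✗ · (4,3)X 4/5 ✓ · (4,4)X 5/6 ✓ · (4,5)O 0/7 ✗ · (4,6)X 4/5 ✓
Row 5: (5,1)O 3/4 ✓ · (5,2)O 4/6 ✗ · (5,5)X 5/7 ✗ · (5,6)X 3/5 ✗
Row 6: (6,1)X 0/3 ✗ · (6,2)O 3/4 ✓ · (6,3)O 2/3 ✗ · (6,4)X 1/3 ✗ · (6,5)O 0/4 ✗ · (6,6)X 2/3 ✗
Unsatisfied: (2,5), (3,6), (4,1), (4,5), (5,2), (5,5), (5,6), (6,1), (6,3), (6,4), (6,5), (6,6) — 12 in total.

12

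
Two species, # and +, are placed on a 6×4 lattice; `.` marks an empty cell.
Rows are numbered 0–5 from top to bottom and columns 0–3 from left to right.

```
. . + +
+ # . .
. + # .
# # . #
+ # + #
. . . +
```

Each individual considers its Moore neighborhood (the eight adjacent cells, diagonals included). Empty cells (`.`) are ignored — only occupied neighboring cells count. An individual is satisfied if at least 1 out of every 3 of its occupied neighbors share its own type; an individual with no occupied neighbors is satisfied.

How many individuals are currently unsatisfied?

Row 0: (0,2)+ 1/2 ok · (0,3)+ 1/1 ok
Row 1: (1,0)+ 1/2 ok · (1,1)# 1/4 unhappy
Row 2: (2,1)+ 1/5 unhappy · (2,2)# 3/4 ok
Row 3: (3,0)# 2/4 ok · (3,1)# 3/6 ok · (3,3)# 2/3 ok
Row 4: (4,0)+ 0/3 unhappy · (4,1)# 2/4 ok · (4,2)+ 1/5 unhappy · (4,3)# 1/3 ok
Row 5: (5,3)+ 1/2 ok
Unsatisfied: (1,1), (2,1), (4,0), (4,2) — 4 in total.

4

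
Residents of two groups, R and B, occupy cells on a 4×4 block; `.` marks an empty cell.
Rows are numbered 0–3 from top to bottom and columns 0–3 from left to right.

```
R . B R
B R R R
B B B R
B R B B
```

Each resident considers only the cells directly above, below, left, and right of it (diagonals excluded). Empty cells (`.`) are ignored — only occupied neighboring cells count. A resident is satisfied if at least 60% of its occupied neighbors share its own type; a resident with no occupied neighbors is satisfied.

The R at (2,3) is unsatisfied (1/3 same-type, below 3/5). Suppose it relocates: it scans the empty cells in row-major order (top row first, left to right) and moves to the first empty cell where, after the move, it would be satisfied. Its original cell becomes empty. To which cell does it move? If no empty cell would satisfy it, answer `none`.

(0,1)

Vacating (2,3). Empty cells in order:
  (0,1): 2/3 same-type → satisfied — stop here.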